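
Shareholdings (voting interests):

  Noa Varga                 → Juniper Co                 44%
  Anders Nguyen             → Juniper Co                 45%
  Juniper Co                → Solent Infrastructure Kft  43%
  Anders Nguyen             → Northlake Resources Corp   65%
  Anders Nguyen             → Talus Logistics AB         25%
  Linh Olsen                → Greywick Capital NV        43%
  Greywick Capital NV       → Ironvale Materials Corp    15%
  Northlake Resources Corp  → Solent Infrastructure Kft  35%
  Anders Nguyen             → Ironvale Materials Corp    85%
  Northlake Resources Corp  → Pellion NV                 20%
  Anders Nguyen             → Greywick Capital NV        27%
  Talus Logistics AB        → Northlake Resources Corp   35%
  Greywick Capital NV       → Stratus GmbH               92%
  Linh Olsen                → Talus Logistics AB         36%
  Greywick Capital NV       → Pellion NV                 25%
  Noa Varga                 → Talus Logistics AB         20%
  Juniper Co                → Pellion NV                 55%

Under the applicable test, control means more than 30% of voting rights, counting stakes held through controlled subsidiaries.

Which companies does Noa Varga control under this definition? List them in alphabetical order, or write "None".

Juniper Co, Pellion NV, Solent Infrastructure Kft

Noa holds 44% of Juniper, so Noa controls Juniper.
Juniper holds 43% of Solent, so Noa controls Solent.
Juniper holds 55% of Pellion, so Noa controls Pellion.
No other company's threshold is met.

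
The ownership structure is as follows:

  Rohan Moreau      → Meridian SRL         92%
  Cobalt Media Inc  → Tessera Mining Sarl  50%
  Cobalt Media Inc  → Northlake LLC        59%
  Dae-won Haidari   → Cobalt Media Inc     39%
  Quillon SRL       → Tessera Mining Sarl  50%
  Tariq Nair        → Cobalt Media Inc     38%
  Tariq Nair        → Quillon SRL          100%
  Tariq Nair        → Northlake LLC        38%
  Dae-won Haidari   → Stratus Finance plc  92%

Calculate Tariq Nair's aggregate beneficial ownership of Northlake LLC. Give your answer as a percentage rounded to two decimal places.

Tariq reaches Northlake along 2 paths.
Direct stake: 38% = 38%.
Via Cobalt: 38% × 59% = 22.42%.
Total: 38% + 22.42% = 60.42%.

60.42%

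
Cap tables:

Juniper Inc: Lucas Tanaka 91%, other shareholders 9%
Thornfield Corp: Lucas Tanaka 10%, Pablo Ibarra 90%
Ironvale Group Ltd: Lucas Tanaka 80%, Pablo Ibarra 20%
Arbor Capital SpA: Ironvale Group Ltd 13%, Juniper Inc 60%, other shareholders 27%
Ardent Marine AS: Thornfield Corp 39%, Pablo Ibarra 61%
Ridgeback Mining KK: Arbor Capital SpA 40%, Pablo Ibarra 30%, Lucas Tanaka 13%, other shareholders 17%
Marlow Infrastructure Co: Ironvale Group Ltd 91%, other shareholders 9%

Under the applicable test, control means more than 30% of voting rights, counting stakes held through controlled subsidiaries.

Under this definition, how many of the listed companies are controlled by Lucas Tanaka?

5

Lucas holds 91% of Juniper, so Lucas controls Juniper.
Lucas holds 80% of Ironvale, so Lucas controls Ironvale.
Ironvale and Juniper together hold 13% + 60% = 73% of Arbor, so Lucas controls Arbor.
Arbor and Lucas together hold 40% + 13% = 53% of Ridgeback, so Lucas controls Ridgeback.
Ironvale holds 91% of Marlow, so Lucas controls Marlow.
No other company's threshold is met.
Lucas controls 5 companies.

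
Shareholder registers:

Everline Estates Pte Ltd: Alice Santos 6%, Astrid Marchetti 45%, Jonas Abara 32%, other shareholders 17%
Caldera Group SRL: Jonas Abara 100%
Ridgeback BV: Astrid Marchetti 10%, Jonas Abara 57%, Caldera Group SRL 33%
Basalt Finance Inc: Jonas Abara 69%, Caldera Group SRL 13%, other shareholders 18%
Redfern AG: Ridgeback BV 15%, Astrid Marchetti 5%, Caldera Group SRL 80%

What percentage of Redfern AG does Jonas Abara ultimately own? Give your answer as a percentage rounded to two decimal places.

Jonas reaches Redfern along 3 paths.
Via Ridgeback: 57% × 15% = 8.55%.
Via Caldera → Ridgeback: 100% × 33% × 15% = 4.95%.
Via Caldera: 100% × 80% = 80%.
Total: 8.55% + 4.95% + 80% = 93.5%.
Rounded: 93.50%.

93.50%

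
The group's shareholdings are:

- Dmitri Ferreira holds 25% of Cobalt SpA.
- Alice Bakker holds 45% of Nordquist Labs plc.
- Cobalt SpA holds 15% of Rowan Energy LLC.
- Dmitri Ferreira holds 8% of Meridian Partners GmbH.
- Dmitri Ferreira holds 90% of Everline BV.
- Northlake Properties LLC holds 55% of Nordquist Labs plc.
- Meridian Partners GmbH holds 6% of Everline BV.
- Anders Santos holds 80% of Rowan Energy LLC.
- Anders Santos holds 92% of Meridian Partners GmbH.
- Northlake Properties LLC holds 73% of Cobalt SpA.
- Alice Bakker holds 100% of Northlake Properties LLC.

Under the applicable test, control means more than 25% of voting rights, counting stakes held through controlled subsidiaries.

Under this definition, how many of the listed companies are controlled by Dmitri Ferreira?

1

Dmitri holds 90% of Everline, so Dmitri controls Everline.
No other company's threshold is met.
Dmitri controls 1 company.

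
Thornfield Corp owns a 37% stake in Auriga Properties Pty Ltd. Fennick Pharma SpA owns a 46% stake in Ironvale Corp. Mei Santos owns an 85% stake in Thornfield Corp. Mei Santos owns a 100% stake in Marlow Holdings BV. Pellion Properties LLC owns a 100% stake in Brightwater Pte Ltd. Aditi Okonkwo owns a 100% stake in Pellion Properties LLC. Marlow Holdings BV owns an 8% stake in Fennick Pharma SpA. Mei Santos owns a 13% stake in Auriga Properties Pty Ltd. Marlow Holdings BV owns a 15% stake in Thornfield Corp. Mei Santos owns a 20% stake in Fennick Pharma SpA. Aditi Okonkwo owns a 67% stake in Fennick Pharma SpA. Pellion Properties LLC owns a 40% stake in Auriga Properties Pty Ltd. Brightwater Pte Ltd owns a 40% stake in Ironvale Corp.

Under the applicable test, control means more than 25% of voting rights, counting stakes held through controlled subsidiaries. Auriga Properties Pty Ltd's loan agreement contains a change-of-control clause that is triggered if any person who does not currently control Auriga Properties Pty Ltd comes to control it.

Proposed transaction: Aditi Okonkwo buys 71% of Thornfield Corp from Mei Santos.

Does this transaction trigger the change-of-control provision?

The purchase adds only to Aditi's holdings (Mei's stake shrinks), so Aditi is the only person who could newly come to control Auriga.
Aditi holds 100% of Pellion, so Aditi controls Pellion.
Pellion holds 40% of Auriga, so Aditi controls Auriga.
So Aditi already controls Auriga before the transaction.
After the purchase, Aditi holds 71% of Thornfield directly, and Mei's stake falls to 14%.
Aditi controlled Auriga already, so this is not a new person acquiring control; every other person's position is unchanged or reduced.
No new person acquires control, so the clause is not triggered.

No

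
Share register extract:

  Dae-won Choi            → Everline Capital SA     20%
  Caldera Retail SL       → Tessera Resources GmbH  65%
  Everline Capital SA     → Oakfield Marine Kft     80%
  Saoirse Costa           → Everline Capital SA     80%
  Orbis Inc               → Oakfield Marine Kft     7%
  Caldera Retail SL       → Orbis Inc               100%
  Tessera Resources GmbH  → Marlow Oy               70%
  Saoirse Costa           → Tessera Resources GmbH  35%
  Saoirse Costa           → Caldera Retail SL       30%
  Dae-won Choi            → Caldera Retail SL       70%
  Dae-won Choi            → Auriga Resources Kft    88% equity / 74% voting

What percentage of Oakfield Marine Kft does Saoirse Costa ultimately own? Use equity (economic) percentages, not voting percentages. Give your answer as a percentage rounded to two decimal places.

Saoirse reaches Oakfield along 2 paths.
Via Caldera → Orbis: 30% × 100% × 7% = 2.1%.
Via Everline: 80% × 80% = 64%.
Total: 2.1% + 64% = 66.1%.
Rounded: 66.10%.

66.10%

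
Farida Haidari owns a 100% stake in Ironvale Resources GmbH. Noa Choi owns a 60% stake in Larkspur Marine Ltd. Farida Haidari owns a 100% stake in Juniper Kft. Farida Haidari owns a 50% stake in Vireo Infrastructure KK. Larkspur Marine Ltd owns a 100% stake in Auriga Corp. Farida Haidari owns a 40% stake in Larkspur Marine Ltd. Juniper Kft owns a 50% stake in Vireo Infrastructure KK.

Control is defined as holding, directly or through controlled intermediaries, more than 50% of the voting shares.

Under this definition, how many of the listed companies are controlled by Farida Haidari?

3

Farida holds 100% of Juniper, so Farida controls Juniper.
Farida holds 100% of Ironvale, so Farida controls Ironvale.
Juniper and Farida together hold 50% + 50% = 100% of Vireo, so Farida controls Vireo.
No other company's threshold is met.
Farida controls 3 companies.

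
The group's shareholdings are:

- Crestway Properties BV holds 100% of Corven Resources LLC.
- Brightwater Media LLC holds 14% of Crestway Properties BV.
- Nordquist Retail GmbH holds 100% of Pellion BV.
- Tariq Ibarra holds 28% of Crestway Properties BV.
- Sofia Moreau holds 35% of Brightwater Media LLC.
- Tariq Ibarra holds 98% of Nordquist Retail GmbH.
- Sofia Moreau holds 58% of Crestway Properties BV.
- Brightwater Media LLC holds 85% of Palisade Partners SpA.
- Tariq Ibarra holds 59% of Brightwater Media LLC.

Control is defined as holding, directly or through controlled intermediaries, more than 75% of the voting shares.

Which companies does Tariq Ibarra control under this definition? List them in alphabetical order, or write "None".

Nordquist Retail GmbH, Pellion BV

Tariq holds 98% of Nordquist, so Tariq controls Nordquist.
Nordquist holds 100% of Pellion, so Tariq controls Pellion.
No other company's threshold is met.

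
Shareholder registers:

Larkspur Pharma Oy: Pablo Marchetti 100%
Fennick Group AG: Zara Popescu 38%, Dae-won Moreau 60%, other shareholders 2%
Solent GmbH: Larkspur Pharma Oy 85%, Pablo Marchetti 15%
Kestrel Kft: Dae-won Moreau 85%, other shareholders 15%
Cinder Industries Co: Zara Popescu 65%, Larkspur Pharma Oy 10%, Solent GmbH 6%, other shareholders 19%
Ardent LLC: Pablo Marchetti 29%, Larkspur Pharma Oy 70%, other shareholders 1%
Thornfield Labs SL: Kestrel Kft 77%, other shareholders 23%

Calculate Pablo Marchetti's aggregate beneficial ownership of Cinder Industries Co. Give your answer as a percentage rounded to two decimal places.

16.00%

Pablo reaches Cinder along 3 paths.
Via Larkspur: 100% × 10% = 10%.
Via Larkspur → Solent: 100% × 85% × 6% = 5.1%.
Via Solent: 15% × 6% = 0.9%.
Total: 10% + 5.1% + 0.9% = 16%.
Rounded: 16.00%.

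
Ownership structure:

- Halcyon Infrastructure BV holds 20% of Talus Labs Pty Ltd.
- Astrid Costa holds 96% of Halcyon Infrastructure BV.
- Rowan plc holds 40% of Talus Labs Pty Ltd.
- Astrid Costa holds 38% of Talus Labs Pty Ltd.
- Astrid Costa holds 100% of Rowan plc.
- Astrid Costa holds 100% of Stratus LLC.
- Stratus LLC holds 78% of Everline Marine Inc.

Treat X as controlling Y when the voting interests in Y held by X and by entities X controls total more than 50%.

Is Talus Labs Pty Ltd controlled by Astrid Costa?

Yes

Astrid holds 96% of Halcyon, so Astrid controls Halcyon.
Astrid holds 100% of Rowan, so Astrid controls Rowan.
Astrid and Rowan and Halcyon together hold 38% + 40% + 20% = 98% of Talus, so Astrid controls Talus.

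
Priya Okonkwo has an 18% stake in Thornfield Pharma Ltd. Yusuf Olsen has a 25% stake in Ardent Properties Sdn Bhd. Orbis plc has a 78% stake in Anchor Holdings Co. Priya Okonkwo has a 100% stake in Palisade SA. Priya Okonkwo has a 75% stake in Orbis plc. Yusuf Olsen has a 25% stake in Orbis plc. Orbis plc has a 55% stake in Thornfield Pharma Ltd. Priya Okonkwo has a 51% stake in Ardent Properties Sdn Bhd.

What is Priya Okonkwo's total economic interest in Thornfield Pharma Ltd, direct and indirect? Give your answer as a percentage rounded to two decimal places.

59.25%

Priya reaches Thornfield along 2 paths.
Via Orbis: 75% × 55% = 41.25%.
Direct stake: 18% = 18%.
Total: 41.25% + 18% = 59.25%.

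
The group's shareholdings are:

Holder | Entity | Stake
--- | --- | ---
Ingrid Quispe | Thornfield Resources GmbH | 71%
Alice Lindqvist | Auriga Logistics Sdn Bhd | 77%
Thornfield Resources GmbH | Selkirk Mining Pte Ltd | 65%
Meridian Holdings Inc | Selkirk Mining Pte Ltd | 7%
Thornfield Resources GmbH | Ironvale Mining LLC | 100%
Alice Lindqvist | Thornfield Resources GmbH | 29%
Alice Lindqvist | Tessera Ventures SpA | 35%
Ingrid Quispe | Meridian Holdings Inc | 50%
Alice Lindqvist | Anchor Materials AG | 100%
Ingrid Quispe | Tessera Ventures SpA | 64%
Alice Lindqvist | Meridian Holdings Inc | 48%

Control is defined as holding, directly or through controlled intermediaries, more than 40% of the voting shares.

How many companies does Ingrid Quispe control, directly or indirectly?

5

Ingrid holds 50% of Meridian, so Ingrid controls Meridian.
Ingrid holds 64% of Tessera, so Ingrid controls Tessera.
Ingrid holds 71% of Thornfield, so Ingrid controls Thornfield.
Thornfield holds 100% of Ironvale, so Ingrid controls Ironvale.
Thornfield and Meridian together hold 65% + 7% = 72% of Selkirk, so Ingrid controls Selkirk.
No other company's threshold is met.
Ingrid controls 5 companies.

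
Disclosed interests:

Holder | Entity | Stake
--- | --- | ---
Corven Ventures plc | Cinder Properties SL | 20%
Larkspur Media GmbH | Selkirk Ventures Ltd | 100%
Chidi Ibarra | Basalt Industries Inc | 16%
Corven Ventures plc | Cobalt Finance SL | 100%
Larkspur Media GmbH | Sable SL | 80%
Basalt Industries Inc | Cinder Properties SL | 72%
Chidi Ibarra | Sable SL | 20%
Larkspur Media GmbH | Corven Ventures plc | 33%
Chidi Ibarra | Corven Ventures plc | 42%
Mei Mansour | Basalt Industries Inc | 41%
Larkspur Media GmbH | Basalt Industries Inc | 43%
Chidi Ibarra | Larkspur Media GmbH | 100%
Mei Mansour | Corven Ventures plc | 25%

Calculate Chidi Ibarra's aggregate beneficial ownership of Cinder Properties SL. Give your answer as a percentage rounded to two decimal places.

57.48%

Chidi reaches Cinder along 4 paths.
Via Larkspur → Corven: 100% × 33% × 20% = 6.6%.
Via Corven: 42% × 20% = 8.4%.
Via Basalt: 16% × 72% = 11.52%.
Via Larkspur → Basalt: 100% × 43% × 72% = 30.96%.
Total: 6.6% + 8.4% + 11.52% + 30.96% = 57.48%.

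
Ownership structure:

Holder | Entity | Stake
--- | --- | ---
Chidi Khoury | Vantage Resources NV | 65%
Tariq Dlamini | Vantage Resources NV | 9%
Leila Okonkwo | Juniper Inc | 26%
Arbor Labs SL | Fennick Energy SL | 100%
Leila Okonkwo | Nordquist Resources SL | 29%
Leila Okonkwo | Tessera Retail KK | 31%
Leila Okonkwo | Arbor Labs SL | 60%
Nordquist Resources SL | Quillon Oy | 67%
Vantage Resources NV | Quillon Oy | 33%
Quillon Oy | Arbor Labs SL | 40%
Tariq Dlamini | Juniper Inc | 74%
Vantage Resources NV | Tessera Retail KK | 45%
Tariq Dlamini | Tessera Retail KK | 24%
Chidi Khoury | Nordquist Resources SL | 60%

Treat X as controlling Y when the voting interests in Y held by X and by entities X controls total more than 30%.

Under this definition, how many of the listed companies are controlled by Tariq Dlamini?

Tariq holds 74% of Juniper, so Tariq controls Juniper.
No other company's threshold is met.
Tariq controls 1 company.

1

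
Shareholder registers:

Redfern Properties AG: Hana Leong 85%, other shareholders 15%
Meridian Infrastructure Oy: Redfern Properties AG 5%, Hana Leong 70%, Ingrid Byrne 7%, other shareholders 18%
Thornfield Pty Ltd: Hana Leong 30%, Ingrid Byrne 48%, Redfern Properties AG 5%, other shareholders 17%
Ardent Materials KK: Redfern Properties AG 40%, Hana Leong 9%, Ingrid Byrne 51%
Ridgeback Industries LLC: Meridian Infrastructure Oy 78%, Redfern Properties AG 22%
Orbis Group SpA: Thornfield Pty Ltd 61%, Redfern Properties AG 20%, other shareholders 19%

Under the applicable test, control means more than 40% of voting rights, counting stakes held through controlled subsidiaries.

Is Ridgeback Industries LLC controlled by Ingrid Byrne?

No

Ingrid holds 48% of Thornfield, so Ingrid controls Thornfield.
Ingrid holds 51% of Ardent, so Ingrid controls Ardent.
Thornfield holds 61% of Orbis, so Ingrid controls Orbis.
Neither Ingrid nor any entity Ingrid controls holds any voting interest in Ridgeback.
So Ingrid does not control Ridgeback.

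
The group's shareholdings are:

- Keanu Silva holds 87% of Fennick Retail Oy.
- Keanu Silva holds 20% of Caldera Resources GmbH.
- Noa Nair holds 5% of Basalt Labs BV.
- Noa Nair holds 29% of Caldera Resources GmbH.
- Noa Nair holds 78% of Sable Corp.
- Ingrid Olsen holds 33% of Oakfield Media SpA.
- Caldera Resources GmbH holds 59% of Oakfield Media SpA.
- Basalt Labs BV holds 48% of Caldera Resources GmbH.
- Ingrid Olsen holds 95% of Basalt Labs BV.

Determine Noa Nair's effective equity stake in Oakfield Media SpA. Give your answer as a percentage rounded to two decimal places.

Noa reaches Oakfield along 2 paths.
Via Caldera: 29% × 59% = 17.11%.
Via Basalt → Caldera: 5% × 48% × 59% = 1.416%.
Total: 17.11% + 1.416% = 18.526%.
Rounded: 18.53%.

18.53%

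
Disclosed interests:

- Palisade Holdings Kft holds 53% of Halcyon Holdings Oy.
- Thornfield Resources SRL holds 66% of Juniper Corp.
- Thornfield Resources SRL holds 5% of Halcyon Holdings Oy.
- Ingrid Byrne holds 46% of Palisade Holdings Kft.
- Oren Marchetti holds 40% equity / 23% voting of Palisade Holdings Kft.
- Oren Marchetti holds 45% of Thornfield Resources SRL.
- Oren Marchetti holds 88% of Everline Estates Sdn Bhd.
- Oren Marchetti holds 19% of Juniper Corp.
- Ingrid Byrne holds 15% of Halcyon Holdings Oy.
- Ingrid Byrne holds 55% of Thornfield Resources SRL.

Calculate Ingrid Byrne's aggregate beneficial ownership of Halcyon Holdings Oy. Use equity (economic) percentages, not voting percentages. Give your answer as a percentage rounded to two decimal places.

42.13%

Ingrid reaches Halcyon along 3 paths.
Direct stake: 15% = 15%.
Via Thornfield: 55% × 5% = 2.75%.
Via Palisade: 46% × 53% = 24.38%.
Total: 15% + 2.75% + 24.38% = 42.13%.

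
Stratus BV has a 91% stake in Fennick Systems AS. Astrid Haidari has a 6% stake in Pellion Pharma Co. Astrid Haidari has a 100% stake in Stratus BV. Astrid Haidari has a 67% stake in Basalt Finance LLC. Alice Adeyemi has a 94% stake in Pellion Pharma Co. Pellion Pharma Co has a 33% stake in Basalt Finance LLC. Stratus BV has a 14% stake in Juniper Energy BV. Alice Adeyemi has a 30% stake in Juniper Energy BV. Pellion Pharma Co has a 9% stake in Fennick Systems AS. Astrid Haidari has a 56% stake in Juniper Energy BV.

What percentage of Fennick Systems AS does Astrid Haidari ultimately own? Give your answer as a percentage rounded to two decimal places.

91.54%

Astrid reaches Fennick along 2 paths.
Via Pellion: 6% × 9% = 0.54%.
Via Stratus: 100% × 91% = 91%.
Total: 0.54% + 91% = 91.54%.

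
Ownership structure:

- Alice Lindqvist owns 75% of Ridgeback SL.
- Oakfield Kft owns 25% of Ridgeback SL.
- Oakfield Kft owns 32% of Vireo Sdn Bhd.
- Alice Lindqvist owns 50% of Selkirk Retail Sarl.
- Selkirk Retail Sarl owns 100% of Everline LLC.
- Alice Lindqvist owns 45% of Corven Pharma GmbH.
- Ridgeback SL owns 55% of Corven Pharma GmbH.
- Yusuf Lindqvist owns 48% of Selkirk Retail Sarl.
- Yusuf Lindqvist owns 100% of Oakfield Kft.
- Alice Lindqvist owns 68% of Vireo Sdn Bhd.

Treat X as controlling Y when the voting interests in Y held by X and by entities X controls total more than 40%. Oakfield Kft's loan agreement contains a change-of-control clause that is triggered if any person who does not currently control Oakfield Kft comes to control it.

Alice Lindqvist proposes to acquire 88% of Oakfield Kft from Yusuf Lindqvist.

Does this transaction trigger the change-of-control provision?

Yes

The purchase adds only to Alice's holdings (Yusuf's stake shrinks), so Alice is the only person who could newly come to control Oakfield.
Alice holds 50% of Selkirk, so Alice controls Selkirk.
Alice holds 68% of Vireo, so Alice controls Vireo.
Alice holds 75% of Ridgeback, so Alice controls Ridgeback.
Alice and Ridgeback together hold 45% + 55% = 100% of Corven, so Alice controls Corven.
Selkirk holds 100% of Everline, so Alice controls Everline.
Neither Alice nor any entity Alice controls holds any voting interest in Oakfield.
So before the transaction, Alice does not control Oakfield.
After the purchase, Alice holds 88% of Oakfield directly, and Yusuf's stake falls to 12%.
Alice holds 88% of Oakfield, so Alice controls Oakfield.
Alice did not control Oakfield before and does after, so the clause is triggered.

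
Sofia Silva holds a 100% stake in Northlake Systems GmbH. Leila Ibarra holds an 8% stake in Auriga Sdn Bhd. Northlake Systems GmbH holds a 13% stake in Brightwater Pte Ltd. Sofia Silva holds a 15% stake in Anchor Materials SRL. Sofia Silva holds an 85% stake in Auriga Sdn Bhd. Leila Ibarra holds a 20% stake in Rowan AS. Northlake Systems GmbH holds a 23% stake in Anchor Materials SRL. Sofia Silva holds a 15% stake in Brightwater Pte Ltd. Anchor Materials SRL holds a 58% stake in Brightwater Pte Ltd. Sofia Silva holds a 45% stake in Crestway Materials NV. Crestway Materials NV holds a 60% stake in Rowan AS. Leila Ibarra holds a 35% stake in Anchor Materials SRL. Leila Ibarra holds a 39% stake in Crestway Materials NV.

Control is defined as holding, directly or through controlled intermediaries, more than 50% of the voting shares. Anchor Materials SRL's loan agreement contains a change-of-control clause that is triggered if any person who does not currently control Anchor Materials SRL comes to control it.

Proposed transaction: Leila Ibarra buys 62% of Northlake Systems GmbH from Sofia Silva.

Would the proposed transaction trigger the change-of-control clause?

The purchase adds only to Leila's holdings (Sofia's stake shrinks), so Leila is the only person who could newly come to control Anchor.
Leila's largest direct stake is 39% in Crestway, which does not meet the threshold, so Leila controls no company.
In Anchor, Leila's side holds only 35%, not > 50%.
So before the transaction, Leila does not control Anchor.
After the purchase, Leila holds 62% of Northlake directly, and Sofia's stake falls to 38%.
Leila holds 62% of Northlake, so Leila controls Northlake.
Leila and Northlake together hold 35% + 23% = 58% of Anchor, so Leila controls Anchor.
Leila did not control Anchor before and does after, so the clause is triggered.

Yes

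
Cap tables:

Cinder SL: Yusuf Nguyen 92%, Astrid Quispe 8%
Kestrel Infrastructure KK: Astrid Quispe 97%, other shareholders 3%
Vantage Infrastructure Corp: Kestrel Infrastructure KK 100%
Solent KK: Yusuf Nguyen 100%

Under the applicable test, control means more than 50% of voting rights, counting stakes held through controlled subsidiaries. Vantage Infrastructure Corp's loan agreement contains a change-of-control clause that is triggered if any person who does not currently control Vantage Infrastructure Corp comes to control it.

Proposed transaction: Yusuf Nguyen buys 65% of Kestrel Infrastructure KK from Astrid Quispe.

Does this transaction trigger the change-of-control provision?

The purchase adds only to Yusuf's holdings (Astrid's stake shrinks), so Yusuf is the only person who could newly come to control Vantage.
Yusuf holds 92% of Cinder, so Yusuf controls Cinder.
Yusuf holds 100% of Solent, so Yusuf controls Solent.
Neither Yusuf nor any entity Yusuf controls holds any voting interest in Vantage.
So before the transaction, Yusuf does not control Vantage.
After the purchase, Yusuf holds 65% of Kestrel directly, and Astrid's stake falls to 32%.
Yusuf holds 65% of Kestrel, so Yusuf controls Kestrel.
Kestrel holds 100% of Vantage, so Yusuf controls Vantage.
Yusuf did not control Vantage before and does after, so the clause is triggered.

Yes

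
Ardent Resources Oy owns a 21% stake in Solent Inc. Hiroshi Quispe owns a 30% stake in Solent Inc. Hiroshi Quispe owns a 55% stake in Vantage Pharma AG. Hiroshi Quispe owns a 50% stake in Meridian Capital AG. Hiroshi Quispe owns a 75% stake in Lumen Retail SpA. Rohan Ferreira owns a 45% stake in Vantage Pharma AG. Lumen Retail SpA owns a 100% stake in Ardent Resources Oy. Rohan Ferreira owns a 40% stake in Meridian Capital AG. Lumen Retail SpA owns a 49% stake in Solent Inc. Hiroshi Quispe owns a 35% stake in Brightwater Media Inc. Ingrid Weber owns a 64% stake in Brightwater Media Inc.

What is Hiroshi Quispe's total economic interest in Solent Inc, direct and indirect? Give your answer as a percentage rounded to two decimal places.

Hiroshi reaches Solent along 3 paths.
Direct stake: 30% = 30%.
Via Lumen → Ardent: 75% × 100% × 21% = 15.75%.
Via Lumen: 75% × 49% = 36.75%.
Total: 30% + 15.75% + 36.75% = 82.5%.
Rounded: 82.50%.

82.50%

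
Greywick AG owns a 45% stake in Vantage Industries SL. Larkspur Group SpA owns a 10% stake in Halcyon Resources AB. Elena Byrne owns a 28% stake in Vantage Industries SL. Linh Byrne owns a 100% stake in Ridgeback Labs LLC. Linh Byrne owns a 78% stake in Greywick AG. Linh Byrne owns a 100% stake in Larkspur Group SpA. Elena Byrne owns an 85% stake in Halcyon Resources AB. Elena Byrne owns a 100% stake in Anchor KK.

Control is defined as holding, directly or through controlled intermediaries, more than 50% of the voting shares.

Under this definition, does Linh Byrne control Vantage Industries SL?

No

Linh holds 100% of Larkspur, so Linh controls Larkspur.
Linh holds 78% of Greywick, so Linh controls Greywick.
Linh holds 100% of Ridgeback, so Linh controls Ridgeback.
In Vantage, Linh's side holds only 45%, not > 50%.
So Linh does not control Vantage.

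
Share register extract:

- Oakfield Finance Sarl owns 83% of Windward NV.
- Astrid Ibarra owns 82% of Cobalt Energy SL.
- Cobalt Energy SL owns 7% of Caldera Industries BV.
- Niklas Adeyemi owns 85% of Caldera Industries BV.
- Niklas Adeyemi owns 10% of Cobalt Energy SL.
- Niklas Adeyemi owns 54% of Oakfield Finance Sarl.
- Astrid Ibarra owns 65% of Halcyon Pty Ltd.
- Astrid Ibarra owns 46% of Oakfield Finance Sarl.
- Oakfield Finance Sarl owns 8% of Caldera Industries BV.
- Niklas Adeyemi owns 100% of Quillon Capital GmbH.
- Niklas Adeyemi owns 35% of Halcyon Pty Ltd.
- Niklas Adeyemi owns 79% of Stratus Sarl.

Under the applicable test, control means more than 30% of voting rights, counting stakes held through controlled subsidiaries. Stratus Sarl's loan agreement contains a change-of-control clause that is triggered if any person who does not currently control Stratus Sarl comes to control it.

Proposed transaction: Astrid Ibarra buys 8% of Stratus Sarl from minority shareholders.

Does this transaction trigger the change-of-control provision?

The purchase changes only Astrid's holdings, so Astrid is the only person who could newly come to control Stratus.
Astrid holds 82% of Cobalt, so Astrid controls Cobalt.
Astrid holds 46% of Oakfield, so Astrid controls Oakfield.
Astrid holds 65% of Halcyon, so Astrid controls Halcyon.
Oakfield holds 83% of Windward, so Astrid controls Windward.
Neither Astrid nor any entity Astrid controls holds any voting interest in Stratus.
So before the transaction, Astrid does not control Stratus.
After the purchase, Astrid holds 8% of Stratus directly.
After the transaction, Astrid's side holds 8% of Stratus, not > 30%, so Astrid still does not control Stratus.
No new person acquires control, so the clause is not triggered.

No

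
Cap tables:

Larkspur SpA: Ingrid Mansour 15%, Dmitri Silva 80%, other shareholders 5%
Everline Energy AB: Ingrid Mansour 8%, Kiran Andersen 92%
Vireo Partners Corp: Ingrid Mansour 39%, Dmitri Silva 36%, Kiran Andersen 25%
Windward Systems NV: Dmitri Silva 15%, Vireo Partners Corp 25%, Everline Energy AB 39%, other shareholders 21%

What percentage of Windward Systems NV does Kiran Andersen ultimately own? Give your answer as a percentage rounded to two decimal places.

42.13%

Kiran reaches Windward along 2 paths.
Via Vireo: 25% × 25% = 6.25%.
Via Everline: 92% × 39% = 35.88%.
Total: 6.25% + 35.88% = 42.13%.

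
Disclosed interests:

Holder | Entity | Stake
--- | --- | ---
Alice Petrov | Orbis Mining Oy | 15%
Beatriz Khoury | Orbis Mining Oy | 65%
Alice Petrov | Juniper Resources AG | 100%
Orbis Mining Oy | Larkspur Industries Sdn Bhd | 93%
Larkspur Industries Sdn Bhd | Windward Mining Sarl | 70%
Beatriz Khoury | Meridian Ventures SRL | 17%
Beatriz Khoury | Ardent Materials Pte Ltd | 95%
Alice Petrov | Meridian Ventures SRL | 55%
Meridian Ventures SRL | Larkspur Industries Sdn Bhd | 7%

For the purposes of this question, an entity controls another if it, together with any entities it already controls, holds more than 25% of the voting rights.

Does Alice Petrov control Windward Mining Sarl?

Alice holds 55% of Meridian, so Alice controls Meridian.
Alice holds 100% of Juniper, so Alice controls Juniper.
Neither Alice nor any entity Alice controls holds any voting interest in Windward.
So Alice does not control Windward.

No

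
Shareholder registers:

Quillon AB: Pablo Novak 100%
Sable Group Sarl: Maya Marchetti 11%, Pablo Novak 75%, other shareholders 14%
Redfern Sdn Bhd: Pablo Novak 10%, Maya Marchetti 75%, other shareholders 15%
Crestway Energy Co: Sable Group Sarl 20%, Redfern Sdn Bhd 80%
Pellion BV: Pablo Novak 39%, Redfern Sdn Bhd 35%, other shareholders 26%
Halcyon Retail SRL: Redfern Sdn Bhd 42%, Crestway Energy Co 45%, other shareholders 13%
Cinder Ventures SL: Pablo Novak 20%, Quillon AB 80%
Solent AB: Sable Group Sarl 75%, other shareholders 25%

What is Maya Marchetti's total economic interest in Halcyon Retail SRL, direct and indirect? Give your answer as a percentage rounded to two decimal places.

59.49%

Maya reaches Halcyon along 3 paths.
Via Redfern: 75% × 42% = 31.5%.
Via Sable → Crestway: 11% × 20% × 45% = 0.99%.
Via Redfern → Crestway: 75% × 80% × 45% = 27%.
Total: 31.5% + 0.99% + 27% = 59.49%.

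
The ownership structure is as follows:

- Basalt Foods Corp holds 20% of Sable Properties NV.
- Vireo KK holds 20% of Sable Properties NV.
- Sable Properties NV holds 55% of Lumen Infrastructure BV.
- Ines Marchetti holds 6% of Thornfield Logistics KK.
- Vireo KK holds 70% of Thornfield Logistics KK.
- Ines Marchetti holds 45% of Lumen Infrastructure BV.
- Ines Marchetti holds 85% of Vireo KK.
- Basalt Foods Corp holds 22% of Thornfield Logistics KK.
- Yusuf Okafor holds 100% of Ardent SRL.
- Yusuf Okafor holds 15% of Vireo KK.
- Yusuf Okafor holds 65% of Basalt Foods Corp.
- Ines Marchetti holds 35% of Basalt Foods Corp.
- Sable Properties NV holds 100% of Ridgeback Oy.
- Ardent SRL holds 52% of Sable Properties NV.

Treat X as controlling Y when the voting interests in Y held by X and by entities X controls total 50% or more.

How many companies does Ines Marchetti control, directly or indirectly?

2

Ines holds 85% of Vireo, so Ines controls Vireo.
Ines and Vireo together hold 6% + 70% = 76% of Thornfield, so Ines controls Thornfield.
No other company's threshold is met.
Ines controls 2 companies.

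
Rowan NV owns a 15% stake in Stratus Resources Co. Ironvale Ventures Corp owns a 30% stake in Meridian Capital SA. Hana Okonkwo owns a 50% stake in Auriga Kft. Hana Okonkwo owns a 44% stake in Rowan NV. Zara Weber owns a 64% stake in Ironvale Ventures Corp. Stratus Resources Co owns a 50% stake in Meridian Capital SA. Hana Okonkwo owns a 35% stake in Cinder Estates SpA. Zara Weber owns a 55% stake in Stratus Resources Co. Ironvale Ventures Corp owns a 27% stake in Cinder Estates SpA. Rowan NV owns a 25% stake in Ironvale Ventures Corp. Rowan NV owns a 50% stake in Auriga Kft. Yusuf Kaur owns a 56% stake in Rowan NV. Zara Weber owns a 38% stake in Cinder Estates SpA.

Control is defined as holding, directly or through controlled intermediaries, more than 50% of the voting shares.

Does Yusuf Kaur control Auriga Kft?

Yusuf holds 56% of Rowan, so Yusuf controls Rowan.
In Auriga, Yusuf's side holds only 50%, not > 50%.
So Yusuf does not control Auriga.

No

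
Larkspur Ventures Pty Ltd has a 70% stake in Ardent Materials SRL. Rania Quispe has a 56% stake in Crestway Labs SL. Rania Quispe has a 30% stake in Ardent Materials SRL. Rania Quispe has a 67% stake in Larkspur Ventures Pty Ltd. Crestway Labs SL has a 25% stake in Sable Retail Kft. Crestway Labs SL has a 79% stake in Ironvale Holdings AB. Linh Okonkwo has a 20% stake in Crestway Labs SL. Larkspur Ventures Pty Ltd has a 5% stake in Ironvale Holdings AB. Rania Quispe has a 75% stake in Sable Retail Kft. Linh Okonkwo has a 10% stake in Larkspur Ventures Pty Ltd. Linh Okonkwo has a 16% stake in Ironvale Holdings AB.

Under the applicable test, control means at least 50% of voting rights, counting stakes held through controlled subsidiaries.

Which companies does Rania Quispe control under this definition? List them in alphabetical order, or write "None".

Ardent Materials SRL, Crestway Labs SL, Ironvale Holdings AB, Larkspur Ventures Pty Ltd, Sable Retail Kft

Rania holds 67% of Larkspur, so Rania controls Larkspur.
Rania holds 56% of Crestway, so Rania controls Crestway.
Larkspur and Crestway together hold 5% + 79% = 84% of Ironvale, so Rania controls Ironvale.
Rania and Crestway together hold 75% + 25% = 100% of Sable, so Rania controls Sable.
Larkspur and Rania together hold 70% + 30% = 100% of Ardent, so Rania controls Ardent.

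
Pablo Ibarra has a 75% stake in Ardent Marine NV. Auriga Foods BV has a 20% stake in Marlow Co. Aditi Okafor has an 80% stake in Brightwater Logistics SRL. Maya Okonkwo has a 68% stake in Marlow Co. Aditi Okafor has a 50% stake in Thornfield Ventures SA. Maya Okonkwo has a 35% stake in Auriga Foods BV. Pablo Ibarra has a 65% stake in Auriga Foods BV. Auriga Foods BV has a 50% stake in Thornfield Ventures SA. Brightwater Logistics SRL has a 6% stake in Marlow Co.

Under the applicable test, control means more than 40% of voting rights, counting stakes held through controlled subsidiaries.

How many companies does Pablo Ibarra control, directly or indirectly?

Pablo holds 65% of Auriga, so Pablo controls Auriga.
Auriga holds 50% of Thornfield, so Pablo controls Thornfield.
Pablo holds 75% of Ardent, so Pablo controls Ardent.
No other company's threshold is met.
Pablo controls 3 companies.

3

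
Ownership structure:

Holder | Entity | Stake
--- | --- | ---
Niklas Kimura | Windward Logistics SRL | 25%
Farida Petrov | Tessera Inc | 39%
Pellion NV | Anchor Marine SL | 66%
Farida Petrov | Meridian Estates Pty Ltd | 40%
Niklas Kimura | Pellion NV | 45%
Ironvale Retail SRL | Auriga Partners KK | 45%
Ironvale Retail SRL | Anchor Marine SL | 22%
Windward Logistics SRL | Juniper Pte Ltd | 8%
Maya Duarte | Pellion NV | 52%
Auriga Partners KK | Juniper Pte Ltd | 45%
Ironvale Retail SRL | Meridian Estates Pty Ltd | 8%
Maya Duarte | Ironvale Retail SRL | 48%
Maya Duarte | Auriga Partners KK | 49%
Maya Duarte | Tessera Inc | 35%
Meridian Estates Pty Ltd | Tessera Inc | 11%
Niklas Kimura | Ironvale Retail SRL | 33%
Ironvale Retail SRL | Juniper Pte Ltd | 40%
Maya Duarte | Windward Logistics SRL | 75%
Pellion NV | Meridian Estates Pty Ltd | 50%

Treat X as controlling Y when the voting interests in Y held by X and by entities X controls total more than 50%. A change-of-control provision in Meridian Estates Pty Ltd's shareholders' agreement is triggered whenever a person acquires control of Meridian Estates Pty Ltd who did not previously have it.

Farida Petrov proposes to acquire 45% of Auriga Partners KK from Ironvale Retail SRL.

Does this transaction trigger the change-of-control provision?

The purchase adds only to Farida's holdings (Ironvale's stake shrinks), so Farida is the only person who could newly come to control Meridian.
Farida's largest direct stake is 40% in Meridian, which does not meet the threshold, so Farida controls no company.
In Meridian, Farida's side holds only 40%, not > 50%.
So before the transaction, Farida does not control Meridian.
After the purchase, Farida holds 45% of Auriga directly, and Ironvale's stake falls to 0%.
Farida's side now holds 45% of Auriga, not > 50%, so Farida still does not control Auriga.
After the transaction, Farida's side holds 40% of Meridian, not > 50%, so Farida still does not control Meridian.
No new person acquires control, so the clause is not triggered.

No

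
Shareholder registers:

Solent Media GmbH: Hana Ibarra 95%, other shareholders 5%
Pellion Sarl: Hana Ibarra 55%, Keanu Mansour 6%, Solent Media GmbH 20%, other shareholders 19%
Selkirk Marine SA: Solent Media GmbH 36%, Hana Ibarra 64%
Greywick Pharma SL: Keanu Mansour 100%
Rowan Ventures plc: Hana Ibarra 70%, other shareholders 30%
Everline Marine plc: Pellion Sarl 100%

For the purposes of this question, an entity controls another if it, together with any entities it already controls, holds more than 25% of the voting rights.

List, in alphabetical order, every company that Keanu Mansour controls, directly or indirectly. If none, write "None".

Keanu holds 100% of Greywick, so Keanu controls Greywick.
No other company's threshold is met.

Greywick Pharma SL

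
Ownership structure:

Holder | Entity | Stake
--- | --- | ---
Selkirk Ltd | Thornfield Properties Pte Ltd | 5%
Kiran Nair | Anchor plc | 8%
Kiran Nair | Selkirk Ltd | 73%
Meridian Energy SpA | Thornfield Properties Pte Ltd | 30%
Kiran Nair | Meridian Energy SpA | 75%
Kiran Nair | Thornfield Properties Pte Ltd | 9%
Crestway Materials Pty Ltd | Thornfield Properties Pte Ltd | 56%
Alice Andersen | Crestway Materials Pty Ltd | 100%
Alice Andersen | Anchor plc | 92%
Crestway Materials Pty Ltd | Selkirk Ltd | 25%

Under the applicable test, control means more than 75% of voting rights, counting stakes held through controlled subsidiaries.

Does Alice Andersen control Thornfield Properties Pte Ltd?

No

Alice holds 100% of Crestway, so Alice controls Crestway.
Alice holds 92% of Anchor, so Alice controls Anchor.
In Thornfield, Alice's side holds only 56%, not > 75%.
So Alice does not control Thornfield.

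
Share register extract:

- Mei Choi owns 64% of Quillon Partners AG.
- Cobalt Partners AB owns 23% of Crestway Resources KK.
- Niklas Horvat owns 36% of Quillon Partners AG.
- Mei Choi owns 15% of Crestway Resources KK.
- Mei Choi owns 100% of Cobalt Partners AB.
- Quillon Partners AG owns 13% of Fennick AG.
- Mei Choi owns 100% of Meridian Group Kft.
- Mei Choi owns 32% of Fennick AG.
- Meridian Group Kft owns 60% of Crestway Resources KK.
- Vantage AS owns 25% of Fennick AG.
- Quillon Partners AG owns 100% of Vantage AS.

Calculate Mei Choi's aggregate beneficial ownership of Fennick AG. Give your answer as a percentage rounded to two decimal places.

56.32%

Mei reaches Fennick along 3 paths.
Via Quillon → Vantage: 64% × 100% × 25% = 16%.
Via Quillon: 64% × 13% = 8.32%.
Direct stake: 32% = 32%.
Total: 16% + 8.32% + 32% = 56.32%.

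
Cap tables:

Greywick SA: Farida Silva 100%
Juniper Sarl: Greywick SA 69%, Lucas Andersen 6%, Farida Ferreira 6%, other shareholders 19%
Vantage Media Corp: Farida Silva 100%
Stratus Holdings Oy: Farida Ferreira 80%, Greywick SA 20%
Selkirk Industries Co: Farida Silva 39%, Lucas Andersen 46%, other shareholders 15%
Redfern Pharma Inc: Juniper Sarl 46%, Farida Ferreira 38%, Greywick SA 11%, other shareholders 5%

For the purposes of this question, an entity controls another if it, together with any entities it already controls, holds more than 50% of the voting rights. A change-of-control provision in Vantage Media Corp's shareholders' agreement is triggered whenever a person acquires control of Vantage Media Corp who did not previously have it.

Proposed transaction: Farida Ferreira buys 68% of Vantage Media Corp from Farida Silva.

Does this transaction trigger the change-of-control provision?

The purchase adds only to Farida Ferreira's holdings (Farida Silva's stake shrinks), so Farida Ferreira is the only person who could newly come to control Vantage.
Farida Ferreira holds 80% of Stratus, so Farida Ferreira controls Stratus.
Neither Farida Ferreira nor any entity Farida Ferreira controls holds any voting interest in Vantage.
So before the transaction, Farida Ferreira does not control Vantage.
After the purchase, Farida Ferreira holds 68% of Vantage directly, and Farida Silva's stake falls to 32%.
Farida Ferreira holds 68% of Vantage, so Farida Ferreira controls Vantage.
Farida Ferreira did not control Vantage before and does after, so the clause is triggered.

Yes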